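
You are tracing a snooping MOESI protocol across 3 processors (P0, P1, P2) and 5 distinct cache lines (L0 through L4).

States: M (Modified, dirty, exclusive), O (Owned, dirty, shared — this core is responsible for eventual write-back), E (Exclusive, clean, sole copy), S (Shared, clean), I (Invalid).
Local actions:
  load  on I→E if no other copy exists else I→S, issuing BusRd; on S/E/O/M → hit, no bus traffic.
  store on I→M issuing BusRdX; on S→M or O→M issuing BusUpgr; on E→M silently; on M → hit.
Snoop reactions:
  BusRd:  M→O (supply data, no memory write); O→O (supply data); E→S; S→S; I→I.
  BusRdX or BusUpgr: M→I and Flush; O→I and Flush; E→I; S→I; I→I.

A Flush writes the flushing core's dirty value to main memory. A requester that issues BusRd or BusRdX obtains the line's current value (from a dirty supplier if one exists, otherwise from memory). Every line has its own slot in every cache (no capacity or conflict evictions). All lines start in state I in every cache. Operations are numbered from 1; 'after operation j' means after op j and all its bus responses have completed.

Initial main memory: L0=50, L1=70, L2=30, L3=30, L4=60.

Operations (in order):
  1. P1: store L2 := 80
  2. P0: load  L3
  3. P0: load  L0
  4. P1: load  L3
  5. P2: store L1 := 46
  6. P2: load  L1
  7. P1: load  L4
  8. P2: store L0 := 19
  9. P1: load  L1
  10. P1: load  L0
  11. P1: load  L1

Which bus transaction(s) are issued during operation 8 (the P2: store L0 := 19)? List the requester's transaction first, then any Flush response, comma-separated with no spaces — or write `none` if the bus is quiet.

1. P1: store L2 := 80  bus=[BusRdX]  L2: P0=I P1=M P2=I  mem[L2]=30
2. P0: load  L3  bus=[BusRd]  L3: P0=E P1=I P2=I  mem[L3]=30
3. P0: load  L0  bus=[BusRd]  L0: P0=E P1=I P2=I  mem[L0]=50
4. P1: load  L3  bus=[BusRd]  L3: P0=S P1=S P2=I  mem[L3]=30
5. P2: store L1 := 46  bus=[BusRdX]  L1: P0=I P1=I P2=M  mem[L1]=70
6. P2: load  L1  bus=[-]  L1: P0=I P1=I P2=M  mem[L1]=70
7. P1: load  L4  bus=[BusRd]  L4: P0=I P1=E P2=I  mem[L4]=60
8. P2: store L0 := 19  bus=[BusRdX]  L0: P0=I P1=I P2=M  mem[L0]=50
9. P1: load  L1  bus=[BusRd]  L1: P0=I P1=S P2=O  mem[L1]=70
10. P1: load  L0  bus=[BusRd]  L0: P0=I P1=S P2=O  mem[L0]=50
11. P1: load  L1  bus=[-]  L1: P0=I P1=S P2=O  mem[L1]=70

bus = BusRdX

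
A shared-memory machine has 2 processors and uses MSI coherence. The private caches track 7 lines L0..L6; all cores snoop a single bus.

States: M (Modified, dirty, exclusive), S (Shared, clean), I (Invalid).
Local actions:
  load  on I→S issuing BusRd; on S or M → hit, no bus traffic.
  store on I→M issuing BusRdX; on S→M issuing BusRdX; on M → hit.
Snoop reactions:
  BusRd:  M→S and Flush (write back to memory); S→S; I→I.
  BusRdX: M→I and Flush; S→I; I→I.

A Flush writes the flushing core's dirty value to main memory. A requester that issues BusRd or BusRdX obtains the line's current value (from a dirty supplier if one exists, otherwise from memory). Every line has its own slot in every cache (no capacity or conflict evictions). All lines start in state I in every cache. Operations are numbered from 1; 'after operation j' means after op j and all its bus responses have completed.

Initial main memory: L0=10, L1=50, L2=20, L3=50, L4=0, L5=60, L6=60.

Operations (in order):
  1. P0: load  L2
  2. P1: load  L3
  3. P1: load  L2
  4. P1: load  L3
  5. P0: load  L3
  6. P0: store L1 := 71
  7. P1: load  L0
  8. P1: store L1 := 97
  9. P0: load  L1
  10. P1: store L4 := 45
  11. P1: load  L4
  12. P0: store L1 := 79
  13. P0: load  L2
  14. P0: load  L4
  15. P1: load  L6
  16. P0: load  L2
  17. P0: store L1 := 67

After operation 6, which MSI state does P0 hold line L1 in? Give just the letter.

[1] P0: load  L2 | P0:S(20), P1:I | bus: BusRd
[2] P1: load  L3 | P0:I, P1:S(50) | bus: BusRd
[3] P1: load  L2 | P0:S(20), P1:S(20) | bus: BusRd
[4] P1: load  L3 | P0:I, P1:S(50) | bus: none
[5] P0: load  L3 | P0:S(50), P1:S(50) | bus: BusRd
[6] P0: store L1 := 71 | P0:M(71), P1:I | bus: BusRdX
[7] P1: load  L0 | P0:I, P1:S(10) | bus: BusRd
[8] P1: store L1 := 97 | P0:I, P1:M(97) | bus: BusRdX,Flush
[9] P0: load  L1 | P0:S(97), P1:S(97) | bus: BusRd,Flush
[10] P1: store L4 := 45 | P0:I, P1:M(45) | bus: BusRdX
[11] P1: load  L4 | P0:I, P1:M(45) | bus: none
[12] P0: store L1 := 79 | P0:M(79), P1:I | bus: BusRdX
[13] P0: load  L2 | P0:S(20), P1:S(20) | bus: none
[14] P0: load  L4 | P0:S(45), P1:S(45) | bus: BusRd,Flush
[15] P1: load  L6 | P0:I, P1:S(60) | bus: BusRd
[16] P0: load  L2 | P0:S(20), P1:S(20) | bus: none
[17] P0: store L1 := 67 | P0:M(67), P1:I | bus: none

state = M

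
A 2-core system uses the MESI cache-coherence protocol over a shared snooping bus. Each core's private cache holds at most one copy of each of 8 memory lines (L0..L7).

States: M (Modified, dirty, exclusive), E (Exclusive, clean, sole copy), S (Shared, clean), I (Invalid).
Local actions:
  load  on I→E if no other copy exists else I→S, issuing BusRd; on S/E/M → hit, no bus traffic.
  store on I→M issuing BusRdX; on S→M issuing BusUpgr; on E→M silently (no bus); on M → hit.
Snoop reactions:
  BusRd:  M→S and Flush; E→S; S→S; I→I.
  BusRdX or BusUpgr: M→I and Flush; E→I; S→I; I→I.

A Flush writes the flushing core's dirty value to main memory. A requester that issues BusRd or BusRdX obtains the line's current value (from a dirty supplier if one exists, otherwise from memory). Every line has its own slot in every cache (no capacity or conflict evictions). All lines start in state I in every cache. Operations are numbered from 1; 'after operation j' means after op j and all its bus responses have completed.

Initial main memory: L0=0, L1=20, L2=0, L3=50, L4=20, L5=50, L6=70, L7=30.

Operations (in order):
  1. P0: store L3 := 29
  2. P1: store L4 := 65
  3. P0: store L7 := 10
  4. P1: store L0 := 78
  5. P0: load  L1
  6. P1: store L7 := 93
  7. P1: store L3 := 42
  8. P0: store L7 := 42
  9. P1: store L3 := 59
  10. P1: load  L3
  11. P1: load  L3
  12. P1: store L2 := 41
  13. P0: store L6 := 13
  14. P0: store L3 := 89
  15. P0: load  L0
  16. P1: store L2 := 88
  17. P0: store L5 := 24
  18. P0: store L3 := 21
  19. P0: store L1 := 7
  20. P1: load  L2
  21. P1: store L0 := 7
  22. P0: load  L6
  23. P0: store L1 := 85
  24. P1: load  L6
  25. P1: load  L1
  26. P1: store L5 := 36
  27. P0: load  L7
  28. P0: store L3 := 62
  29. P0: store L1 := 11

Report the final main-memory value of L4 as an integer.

[1] P0: store L3 := 29 | P0:M(29), P1:I | bus: BusRdX
[2] P1: store L4 := 65 | P0:I, P1:M(65) | bus: BusRdX
[3] P0: store L7 := 10 | P0:M(10), P1:I | bus: BusRdX
[4] P1: store L0 := 78 | P0:I, P1:M(78) | bus: BusRdX
[5] P0: load  L1 | P0:E(20), P1:I | bus: BusRd
[6] P1: store L7 := 93 | P0:I, P1:M(93) | bus: BusRdX,Flush
[7] P1: store L3 := 42 | P0:I, P1:M(42) | bus: BusRdX,Flush
[8] P0: store L7 := 42 | P0:M(42), P1:I | bus: BusRdX,Flush
[9] P1: store L3 := 59 | P0:I, P1:M(59) | bus: none
[10] P1: load  L3 | P0:I, P1:M(59) | bus: none
[11] P1: load  L3 | P0:I, P1:M(59) | bus: none
[12] P1: store L2 := 41 | P0:I, P1:M(41) | bus: BusRdX
[13] P0: store L6 := 13 | P0:M(13), P1:I | bus: BusRdX
[14] P0: store L3 := 89 | P0:M(89), P1:I | bus: BusRdX,Flush
[15] P0: load  L0 | P0:S(78), P1:S(78) | bus: BusRd,Flush
[16] P1: store L2 := 88 | P0:I, P1:M(88) | bus: none
[17] P0: store L5 := 24 | P0:M(24), P1:I | bus: BusRdX
[18] P0: store L3 := 21 | P0:M(21), P1:I | bus: none
[19] P0: store L1 := 7 | P0:M(7), P1:I | bus: none
[20] P1: load  L2 | P0:I, P1:M(88) | bus: none
[21] P1: store L0 := 7 | P0:I, P1:M(7) | bus: BusUpgr
[22] P0: load  L6 | P0:M(13), P1:I | bus: none
[23] P0: store L1 := 85 | P0:M(85), P1:I | bus: none
[24] P1: load  L6 | P0:S(13), P1:S(13) | bus: BusRd,Flush
[25] P1: load  L1 | P0:S(85), P1:S(85) | bus: BusRd,Flush
[26] P1: store L5 := 36 | P0:I, P1:M(36) | bus: BusRdX,Flush
[27] P0: load  L7 | P0:M(42), P1:I | bus: none
[28] P0: store L3 := 62 | P0:M(62), P1:I | bus: none
[29] P0: store L1 := 11 | P0:M(11), P1:I | bus: BusUpgr

memory[L4] = 20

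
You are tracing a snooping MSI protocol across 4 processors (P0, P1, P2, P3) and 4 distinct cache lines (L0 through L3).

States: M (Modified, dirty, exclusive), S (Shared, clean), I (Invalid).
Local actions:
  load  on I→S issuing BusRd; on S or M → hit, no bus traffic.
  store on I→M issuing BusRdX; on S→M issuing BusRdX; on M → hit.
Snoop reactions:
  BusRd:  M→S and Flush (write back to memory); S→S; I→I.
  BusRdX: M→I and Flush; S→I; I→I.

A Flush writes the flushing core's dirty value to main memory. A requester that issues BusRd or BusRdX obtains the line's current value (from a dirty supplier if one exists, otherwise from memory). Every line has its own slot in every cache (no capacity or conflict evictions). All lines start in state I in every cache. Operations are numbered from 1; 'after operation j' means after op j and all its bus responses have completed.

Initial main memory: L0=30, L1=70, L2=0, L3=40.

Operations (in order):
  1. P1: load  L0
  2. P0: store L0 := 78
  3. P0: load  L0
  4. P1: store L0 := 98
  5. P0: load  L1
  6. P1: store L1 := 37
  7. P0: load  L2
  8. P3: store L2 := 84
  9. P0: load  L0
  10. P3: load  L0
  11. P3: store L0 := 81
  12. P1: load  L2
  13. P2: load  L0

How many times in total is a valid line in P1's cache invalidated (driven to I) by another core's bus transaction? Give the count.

invalidations = 2

1. P1: load  L0  bus=[BusRd]  L0: P0=I P1=S P2=I P3=I  mem[L0]=30
2. P0: store L0 := 78  bus=[BusRdX]  L0: P0=M P1=I P2=I P3=I  mem[L0]=30
3. P0: load  L0  bus=[-]  L0: P0=M P1=I P2=I P3=I  mem[L0]=30
4. P1: store L0 := 98  bus=[BusRdX,Flush]  L0: P0=I P1=M P2=I P3=I  mem[L0]=78
5. P0: load  L1  bus=[BusRd]  L1: P0=S P1=I P2=I P3=I  mem[L1]=70
6. P1: store L1 := 37  bus=[BusRdX]  L1: P0=I P1=M P2=I P3=I  mem[L1]=70
7. P0: load  L2  bus=[BusRd]  L2: P0=S P1=I P2=I P3=I  mem[L2]=0
8. P3: store L2 := 84  bus=[BusRdX]  L2: P0=I P1=I P2=I P3=M  mem[L2]=0
9. P0: load  L0  bus=[BusRd,Flush]  L0: P0=S P1=S P2=I P3=I  mem[L0]=98
10. P3: load  L0  bus=[BusRd]  L0: P0=S P1=S P2=I P3=S  mem[L0]=98
11. P3: store L0 := 81  bus=[BusRdX]  L0: P0=I P1=I P2=I P3=M  mem[L0]=98
12. P1: load  L2  bus=[BusRd,Flush]  L2: P0=I P1=S P2=I P3=S  mem[L2]=84
13. P2: load  L0  bus=[BusRd,Flush]  L0: P0=I P1=I P2=S P3=S  mem[L0]=81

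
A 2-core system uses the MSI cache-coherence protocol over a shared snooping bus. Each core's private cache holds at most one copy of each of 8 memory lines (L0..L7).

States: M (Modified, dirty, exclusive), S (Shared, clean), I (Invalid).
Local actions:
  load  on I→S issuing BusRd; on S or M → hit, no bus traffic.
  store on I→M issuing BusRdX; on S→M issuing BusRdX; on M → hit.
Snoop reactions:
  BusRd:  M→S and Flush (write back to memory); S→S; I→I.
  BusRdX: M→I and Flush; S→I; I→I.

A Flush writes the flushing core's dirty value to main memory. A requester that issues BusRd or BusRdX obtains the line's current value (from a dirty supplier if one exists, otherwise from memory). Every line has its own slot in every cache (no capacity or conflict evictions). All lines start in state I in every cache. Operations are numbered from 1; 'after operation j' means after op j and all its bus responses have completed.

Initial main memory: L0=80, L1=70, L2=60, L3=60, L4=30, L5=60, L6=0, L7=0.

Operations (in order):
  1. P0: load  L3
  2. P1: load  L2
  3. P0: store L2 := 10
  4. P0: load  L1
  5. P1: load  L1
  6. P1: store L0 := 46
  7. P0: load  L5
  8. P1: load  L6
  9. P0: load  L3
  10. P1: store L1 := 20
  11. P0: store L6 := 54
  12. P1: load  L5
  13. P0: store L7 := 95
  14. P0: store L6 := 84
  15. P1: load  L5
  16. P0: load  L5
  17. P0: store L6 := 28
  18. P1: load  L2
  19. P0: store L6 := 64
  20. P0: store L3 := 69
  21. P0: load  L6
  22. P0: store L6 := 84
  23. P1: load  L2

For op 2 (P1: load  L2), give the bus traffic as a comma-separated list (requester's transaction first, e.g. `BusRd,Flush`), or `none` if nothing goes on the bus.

bus = BusRd

step 1: P0: load  L3  ⟶  SI  (L3)  txn=BusRd  M[L3]=60
step 2: P1: load  L2  ⟶  IS  (L2)  txn=BusRd  M[L2]=60
step 3: P0: store L2 := 10  ⟶  MI  (L2)  txn=BusRdX  M[L2]=60
step 4: P0: load  L1  ⟶  SI  (L1)  txn=BusRd  M[L1]=70
step 5: P1: load  L1  ⟶  SS  (L1)  txn=BusRd  M[L1]=70
step 6: P1: store L0 := 46  ⟶  IM  (L0)  txn=BusRdX  M[L0]=80
step 7: P0: load  L5  ⟶  SI  (L5)  txn=BusRd  M[L5]=60
step 8: P1: load  L6  ⟶  IS  (L6)  txn=BusRd  M[L6]=0
step 9: P0: load  L3  ⟶  SI  (L3)  txn=∅  M[L3]=60
step 10: P1: store L1 := 20  ⟶  IM  (L1)  txn=BusRdX  M[L1]=70
step 11: P0: store L6 := 54  ⟶  MI  (L6)  txn=BusRdX  M[L6]=0
step 12: P1: load  L5  ⟶  SS  (L5)  txn=BusRd  M[L5]=60
step 13: P0: store L7 := 95  ⟶  MI  (L7)  txn=BusRdX  M[L7]=0
step 14: P0: store L6 := 84  ⟶  MI  (L6)  txn=∅  M[L6]=0
step 15: P1: load  L5  ⟶  SS  (L5)  txn=∅  M[L5]=60
step 16: P0: load  L5  ⟶  SS  (L5)  txn=∅  M[L5]=60
step 17: P0: store L6 := 28  ⟶  MI  (L6)  txn=∅  M[L6]=0
step 18: P1: load  L2  ⟶  SS  (L2)  txn=BusRd+Flush  M[L2]=10
step 19: P0: store L6 := 64  ⟶  MI  (L6)  txn=∅  M[L6]=0
step 20: P0: store L3 := 69  ⟶  MI  (L3)  txn=BusRdX  M[L3]=60
step 21: P0: load  L6  ⟶  MI  (L6)  txn=∅  M[L6]=0
step 22: P0: store L6 := 84  ⟶  MI  (L6)  txn=∅  M[L6]=0
step 23: P1: load  L2  ⟶  SS  (L2)  txn=∅  M[L2]=10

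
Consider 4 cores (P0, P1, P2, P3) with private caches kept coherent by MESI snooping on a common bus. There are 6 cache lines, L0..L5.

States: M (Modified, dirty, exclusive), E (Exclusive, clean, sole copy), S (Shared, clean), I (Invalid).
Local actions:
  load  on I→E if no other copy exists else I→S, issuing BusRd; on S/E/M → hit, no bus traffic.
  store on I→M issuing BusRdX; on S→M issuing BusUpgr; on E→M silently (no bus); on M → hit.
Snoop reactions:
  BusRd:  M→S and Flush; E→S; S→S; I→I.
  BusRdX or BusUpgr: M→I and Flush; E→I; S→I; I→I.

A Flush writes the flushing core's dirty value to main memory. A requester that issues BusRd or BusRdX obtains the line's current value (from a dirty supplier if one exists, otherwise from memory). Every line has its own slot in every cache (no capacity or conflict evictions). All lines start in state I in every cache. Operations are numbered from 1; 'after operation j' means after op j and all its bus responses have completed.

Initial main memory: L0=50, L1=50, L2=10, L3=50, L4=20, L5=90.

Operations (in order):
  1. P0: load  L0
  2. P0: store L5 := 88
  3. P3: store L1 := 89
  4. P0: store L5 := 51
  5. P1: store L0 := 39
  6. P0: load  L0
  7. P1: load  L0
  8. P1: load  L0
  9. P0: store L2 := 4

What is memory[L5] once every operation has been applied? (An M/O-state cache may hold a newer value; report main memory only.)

memory[L5] = 90

  op1 P0: load  L0 → E/I/I/I on L0; bus BusRd; mem=50
  op2 P0: store L5 := 88 → M/I/I/I on L5; bus BusRdX; mem=90
  op3 P3: store L1 := 89 → I/I/I/M on L1; bus BusRdX; mem=50
  op4 P0: store L5 := 51 → M/I/I/I on L5; bus (none); mem=90
  op5 P1: store L0 := 39 → I/M/I/I on L0; bus BusRdX; mem=50
  op6 P0: load  L0 → S/S/I/I on L0; bus BusRd Flush; mem=39
  op7 P1: load  L0 → S/S/I/I on L0; bus (none); mem=39
  op8 P1: load  L0 → S/S/I/I on L0; bus (none); mem=39
  op9 P0: store L2 := 4 → M/I/I/I on L2; bus BusRdX; mem=10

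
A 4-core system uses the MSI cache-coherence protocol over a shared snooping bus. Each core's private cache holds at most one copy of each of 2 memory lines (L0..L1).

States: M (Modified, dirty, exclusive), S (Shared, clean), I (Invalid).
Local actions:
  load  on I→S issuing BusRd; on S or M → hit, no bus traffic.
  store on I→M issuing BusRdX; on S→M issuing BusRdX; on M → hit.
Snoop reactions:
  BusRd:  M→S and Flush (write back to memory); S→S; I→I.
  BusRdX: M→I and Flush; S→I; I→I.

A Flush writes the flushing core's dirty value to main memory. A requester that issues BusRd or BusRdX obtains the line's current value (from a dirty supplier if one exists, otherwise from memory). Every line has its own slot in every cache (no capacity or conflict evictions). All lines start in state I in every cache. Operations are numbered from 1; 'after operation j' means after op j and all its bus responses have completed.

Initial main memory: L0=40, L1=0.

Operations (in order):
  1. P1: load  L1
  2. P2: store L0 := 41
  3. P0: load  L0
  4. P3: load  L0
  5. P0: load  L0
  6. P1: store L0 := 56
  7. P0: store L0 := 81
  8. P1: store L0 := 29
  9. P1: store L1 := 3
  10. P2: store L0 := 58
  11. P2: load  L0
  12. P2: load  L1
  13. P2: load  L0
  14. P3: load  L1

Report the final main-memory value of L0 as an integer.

[1] P1: load  L1 | P0:I, P1:S(0), P2:I, P3:I | bus: BusRd
[2] P2: store L0 := 41 | P0:I, P1:I, P2:M(41), P3:I | bus: BusRdX
[3] P0: load  L0 | P0:S(41), P1:I, P2:S(41), P3:I | bus: BusRd,Flush
[4] P3: load  L0 | P0:S(41), P1:I, P2:S(41), P3:S(41) | bus: BusRd
[5] P0: load  L0 | P0:S(41), P1:I, P2:S(41), P3:S(41) | bus: none
[6] P1: store L0 := 56 | P0:I, P1:M(56), P2:I, P3:I | bus: BusRdX
[7] P0: store L0 := 81 | P0:M(81), P1:I, P2:I, P3:I | bus: BusRdX,Flush
[8] P1: store L0 := 29 | P0:I, P1:M(29), P2:I, P3:I | bus: BusRdX,Flush
[9] P1: store L1 := 3 | P0:I, P1:M(3), P2:I, P3:I | bus: BusRdX
[10] P2: store L0 := 58 | P0:I, P1:I, P2:M(58), P3:I | bus: BusRdX,Flush
[11] P2: load  L0 | P0:I, P1:I, P2:M(58), P3:I | bus: none
[12] P2: load  L1 | P0:I, P1:S(3), P2:S(3), P3:I | bus: BusRd,Flush
[13] P2: load  L0 | P0:I, P1:I, P2:M(58), P3:I | bus: none
[14] P3: load  L1 | P0:I, P1:S(3), P2:S(3), P3:S(3) | bus: BusRd

memory[L0] = 29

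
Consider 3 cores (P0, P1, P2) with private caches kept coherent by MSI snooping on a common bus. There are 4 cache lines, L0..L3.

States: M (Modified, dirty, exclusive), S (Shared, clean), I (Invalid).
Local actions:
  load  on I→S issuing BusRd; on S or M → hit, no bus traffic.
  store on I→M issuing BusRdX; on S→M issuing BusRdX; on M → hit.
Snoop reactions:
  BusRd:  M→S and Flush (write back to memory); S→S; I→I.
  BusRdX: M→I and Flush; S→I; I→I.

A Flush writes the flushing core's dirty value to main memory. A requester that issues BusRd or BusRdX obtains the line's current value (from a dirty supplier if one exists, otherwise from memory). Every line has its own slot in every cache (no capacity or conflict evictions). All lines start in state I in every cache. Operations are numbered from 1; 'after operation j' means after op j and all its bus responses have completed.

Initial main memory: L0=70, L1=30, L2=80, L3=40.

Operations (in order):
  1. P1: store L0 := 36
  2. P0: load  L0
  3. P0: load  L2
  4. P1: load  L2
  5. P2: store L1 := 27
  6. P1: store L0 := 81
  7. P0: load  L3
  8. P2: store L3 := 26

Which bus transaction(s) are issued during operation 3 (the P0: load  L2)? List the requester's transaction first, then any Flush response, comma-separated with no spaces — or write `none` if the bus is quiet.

bus = BusRd

1. P1: store L0 := 36  bus=[BusRdX]  L0: P0=I P1=M P2=I  mem[L0]=70
2. P0: load  L0  bus=[BusRd,Flush]  L0: P0=S P1=S P2=I  mem[L0]=36
3. P0: load  L2  bus=[BusRd]  L2: P0=S P1=I P2=I  mem[L2]=80
4. P1: load  L2  bus=[BusRd]  L2: P0=S P1=S P2=I  mem[L2]=80
5. P2: store L1 := 27  bus=[BusRdX]  L1: P0=I P1=I P2=M  mem[L1]=30
6. P1: store L0 := 81  bus=[BusRdX]  L0: P0=I P1=M P2=I  mem[L0]=36
7. P0: load  L3  bus=[BusRd]  L3: P0=S P1=I P2=I  mem[L3]=40
8. P2: store L3 := 26  bus=[BusRdX]  L3: P0=I P1=I P2=M  mem[L3]=40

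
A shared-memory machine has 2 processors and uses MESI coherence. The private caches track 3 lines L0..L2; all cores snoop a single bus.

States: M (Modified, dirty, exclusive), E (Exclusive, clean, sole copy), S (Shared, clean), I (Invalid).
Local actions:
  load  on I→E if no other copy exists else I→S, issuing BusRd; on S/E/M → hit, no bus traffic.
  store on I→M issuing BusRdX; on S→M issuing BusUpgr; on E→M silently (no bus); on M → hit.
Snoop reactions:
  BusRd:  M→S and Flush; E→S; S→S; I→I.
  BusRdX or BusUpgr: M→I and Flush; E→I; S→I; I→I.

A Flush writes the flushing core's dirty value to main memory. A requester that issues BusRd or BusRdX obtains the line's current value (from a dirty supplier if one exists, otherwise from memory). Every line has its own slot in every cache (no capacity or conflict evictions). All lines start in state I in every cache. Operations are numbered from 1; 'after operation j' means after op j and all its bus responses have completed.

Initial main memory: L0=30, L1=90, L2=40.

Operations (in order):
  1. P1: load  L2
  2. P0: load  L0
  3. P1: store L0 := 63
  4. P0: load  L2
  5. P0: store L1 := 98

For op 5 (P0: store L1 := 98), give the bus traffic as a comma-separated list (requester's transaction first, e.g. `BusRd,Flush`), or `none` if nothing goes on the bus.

[1] P1: load  L2 | P0:I, P1:E(40) | bus: BusRd
[2] P0: load  L0 | P0:E(30), P1:I | bus: BusRd
[3] P1: store L0 := 63 | P0:I, P1:M(63) | bus: BusRdX
[4] P0: load  L2 | P0:S(40), P1:S(40) | bus: BusRd
[5] P0: store L1 := 98 | P0:M(98), P1:I | bus: BusRdX

bus = BusRdX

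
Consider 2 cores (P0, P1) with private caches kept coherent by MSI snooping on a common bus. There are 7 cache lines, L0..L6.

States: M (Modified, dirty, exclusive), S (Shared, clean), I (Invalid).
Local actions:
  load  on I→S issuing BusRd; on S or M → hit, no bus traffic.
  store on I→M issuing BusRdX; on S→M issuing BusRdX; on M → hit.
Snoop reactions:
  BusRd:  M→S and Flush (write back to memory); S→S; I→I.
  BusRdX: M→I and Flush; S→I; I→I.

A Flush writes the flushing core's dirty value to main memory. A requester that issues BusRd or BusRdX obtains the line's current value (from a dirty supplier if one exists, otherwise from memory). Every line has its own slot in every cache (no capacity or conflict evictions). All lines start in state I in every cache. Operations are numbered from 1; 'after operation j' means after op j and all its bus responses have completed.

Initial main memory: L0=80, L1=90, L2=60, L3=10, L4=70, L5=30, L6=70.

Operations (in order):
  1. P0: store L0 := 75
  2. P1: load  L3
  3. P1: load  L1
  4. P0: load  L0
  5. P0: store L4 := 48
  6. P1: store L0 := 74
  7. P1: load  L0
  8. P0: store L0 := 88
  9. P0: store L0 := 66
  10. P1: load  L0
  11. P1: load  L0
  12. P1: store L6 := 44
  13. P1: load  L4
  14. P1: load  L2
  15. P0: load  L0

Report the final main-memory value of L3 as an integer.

1. P0: store L0 := 75  bus=[BusRdX]  L0: P0=M P1=I  mem[L0]=80
2. P1: load  L3  bus=[BusRd]  L3: P0=I P1=S  mem[L3]=10
3. P1: load  L1  bus=[BusRd]  L1: P0=I P1=S  mem[L1]=90
4. P0: load  L0  bus=[-]  L0: P0=M P1=I  mem[L0]=80
5. P0: store L4 := 48  bus=[BusRdX]  L4: P0=M P1=I  mem[L4]=70
6. P1: store L0 := 74  bus=[BusRdX,Flush]  L0: P0=I P1=M  mem[L0]=75
7. P1: load  L0  bus=[-]  L0: P0=I P1=M  mem[L0]=75
8. P0: store L0 := 88  bus=[BusRdX,Flush]  L0: P0=M P1=I  mem[L0]=74
9. P0: store L0 := 66  bus=[-]  L0: P0=M P1=I  mem[L0]=74
10. P1: load  L0  bus=[BusRd,Flush]  L0: P0=S P1=S  mem[L0]=66
11. P1: load  L0  bus=[-]  L0: P0=S P1=S  mem[L0]=66
12. P1: store L6 := 44  bus=[BusRdX]  L6: P0=I P1=M  mem[L6]=70
13. P1: load  L4  bus=[BusRd,Flush]  L4: P0=S P1=S  mem[L4]=48
14. P1: load  L2  bus=[BusRd]  L2: P0=I P1=S  mem[L2]=60
15. P0: load  L0  bus=[-]  L0: P0=S P1=S  mem[L0]=66

memory[L3] = 10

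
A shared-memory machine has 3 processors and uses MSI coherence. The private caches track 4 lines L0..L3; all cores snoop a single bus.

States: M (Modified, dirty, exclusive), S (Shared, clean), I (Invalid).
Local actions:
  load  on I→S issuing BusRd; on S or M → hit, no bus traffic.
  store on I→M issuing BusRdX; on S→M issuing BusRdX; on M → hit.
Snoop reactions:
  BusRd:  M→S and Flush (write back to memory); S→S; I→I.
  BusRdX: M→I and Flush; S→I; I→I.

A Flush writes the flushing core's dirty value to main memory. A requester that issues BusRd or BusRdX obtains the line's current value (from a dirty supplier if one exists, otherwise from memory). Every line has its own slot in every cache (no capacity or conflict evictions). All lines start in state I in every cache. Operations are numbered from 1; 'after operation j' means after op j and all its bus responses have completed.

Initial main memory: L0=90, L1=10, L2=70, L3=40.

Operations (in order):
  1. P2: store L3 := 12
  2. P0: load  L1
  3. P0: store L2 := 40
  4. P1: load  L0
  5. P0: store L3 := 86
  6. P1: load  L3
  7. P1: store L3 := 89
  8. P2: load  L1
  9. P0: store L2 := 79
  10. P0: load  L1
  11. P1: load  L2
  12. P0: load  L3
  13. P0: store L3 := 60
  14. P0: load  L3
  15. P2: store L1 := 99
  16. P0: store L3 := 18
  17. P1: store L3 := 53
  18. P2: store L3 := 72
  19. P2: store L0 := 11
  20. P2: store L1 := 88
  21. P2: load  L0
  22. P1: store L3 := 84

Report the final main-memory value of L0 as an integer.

1. P2: store L3 := 12  bus=[BusRdX]  L3: P0=I P1=I P2=M  mem[L3]=40
2. P0: load  L1  bus=[BusRd]  L1: P0=S P1=I P2=I  mem[L1]=10
3. P0: store L2 := 40  bus=[BusRdX]  L2: P0=M P1=I P2=I  mem[L2]=70
4. P1: load  L0  bus=[BusRd]  L0: P0=I P1=S P2=I  mem[L0]=90
5. P0: store L3 := 86  bus=[BusRdX,Flush]  L3: P0=M P1=I P2=I  mem[L3]=12
6. P1: load  L3  bus=[BusRd,Flush]  L3: P0=S P1=S P2=I  mem[L3]=86
7. P1: store L3 := 89  bus=[BusRdX]  L3: P0=I P1=M P2=I  mem[L3]=86
8. P2: load  L1  bus=[BusRd]  L1: P0=S P1=I P2=S  mem[L1]=10
9. P0: store L2 := 79  bus=[-]  L2: P0=M P1=I P2=I  mem[L2]=70
10. P0: load  L1  bus=[-]  L1: P0=S P1=I P2=S  mem[L1]=10
11. P1: load  L2  bus=[BusRd,Flush]  L2: P0=S P1=S P2=I  mem[L2]=79
12. P0: load  L3  bus=[BusRd,Flush]  L3: P0=S P1=S P2=I  mem[L3]=89
13. P0: store L3 := 60  bus=[BusRdX]  L3: P0=M P1=I P2=I  mem[L3]=89
14. P0: load  L3  bus=[-]  L3: P0=M P1=I P2=I  mem[L3]=89
15. P2: store L1 := 99  bus=[BusRdX]  L1: P0=I P1=I P2=M  mem[L1]=10
16. P0: store L3 := 18  bus=[-]  L3: P0=M P1=I P2=I  mem[L3]=89
17. P1: store L3 := 53  bus=[BusRdX,Flush]  L3: P0=I P1=M P2=I  mem[L3]=18
18. P2: store L3 := 72  bus=[BusRdX,Flush]  L3: P0=I P1=I P2=M  mem[L3]=53
19. P2: store L0 := 11  bus=[BusRdX]  L0: P0=I P1=I P2=M  mem[L0]=90
20. P2: store L1 := 88  bus=[-]  L1: P0=I P1=I P2=M  mem[L1]=10
21. P2: load  L0  bus=[-]  L0: P0=I P1=I P2=M  mem[L0]=90
22. P1: store L3 := 84  bus=[BusRdX,Flush]  L3: P0=I P1=M P2=I  mem[L3]=72

memory[L0] = 90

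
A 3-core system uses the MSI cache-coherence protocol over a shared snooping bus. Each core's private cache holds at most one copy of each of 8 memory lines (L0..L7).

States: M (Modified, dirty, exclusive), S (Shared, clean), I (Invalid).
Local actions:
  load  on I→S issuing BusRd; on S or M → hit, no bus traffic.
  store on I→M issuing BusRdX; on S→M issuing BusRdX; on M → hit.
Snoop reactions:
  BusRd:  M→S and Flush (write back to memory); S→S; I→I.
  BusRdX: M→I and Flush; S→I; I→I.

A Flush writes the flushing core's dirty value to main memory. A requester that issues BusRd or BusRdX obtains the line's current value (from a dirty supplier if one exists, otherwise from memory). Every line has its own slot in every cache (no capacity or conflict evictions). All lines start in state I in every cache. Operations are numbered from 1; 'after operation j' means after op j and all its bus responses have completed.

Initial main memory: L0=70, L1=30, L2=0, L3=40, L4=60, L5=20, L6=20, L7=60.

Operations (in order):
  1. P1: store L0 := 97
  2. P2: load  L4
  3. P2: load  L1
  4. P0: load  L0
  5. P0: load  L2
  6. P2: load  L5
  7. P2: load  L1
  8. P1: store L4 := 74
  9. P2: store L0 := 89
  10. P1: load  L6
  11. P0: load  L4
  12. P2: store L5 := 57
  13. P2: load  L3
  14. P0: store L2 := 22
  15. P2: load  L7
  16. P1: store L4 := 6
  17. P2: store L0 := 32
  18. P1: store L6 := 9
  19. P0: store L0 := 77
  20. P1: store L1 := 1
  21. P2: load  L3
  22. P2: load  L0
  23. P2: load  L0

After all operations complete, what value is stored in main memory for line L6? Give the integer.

memory[L6] = 20

1. P1: store L0 := 97  bus=[BusRdX]  L0: P0=I P1=M P2=I  mem[L0]=70
2. P2: load  L4  bus=[BusRd]  L4: P0=I P1=I P2=S  mem[L4]=60
3. P2: load  L1  bus=[BusRd]  L1: P0=I P1=I P2=S  mem[L1]=30
4. P0: load  L0  bus=[BusRd,Flush]  L0: P0=S P1=S P2=I  mem[L0]=97
5. P0: load  L2  bus=[BusRd]  L2: P0=S P1=I P2=I  mem[L2]=0
6. P2: load  L5  bus=[BusRd]  L5: P0=I P1=I P2=S  mem[L5]=20
7. P2: load  L1  bus=[-]  L1: P0=I P1=I P2=S  mem[L1]=30
8. P1: store L4 := 74  bus=[BusRdX]  L4: P0=I P1=M P2=I  mem[L4]=60
9. P2: store L0 := 89  bus=[BusRdX]  L0: P0=I P1=I P2=M  mem[L0]=97
10. P1: load  L6  bus=[BusRd]  L6: P0=I P1=S P2=I  mem[L6]=20
11. P0: load  L4  bus=[BusRd,Flush]  L4: P0=S P1=S P2=I  mem[L4]=74
12. P2: store L5 := 57  bus=[BusRdX]  L5: P0=I P1=I P2=M  mem[L5]=20
13. P2: load  L3  bus=[BusRd]  L3: P0=I P1=I P2=S  mem[L3]=40
14. P0: store L2 := 22  bus=[BusRdX]  L2: P0=M P1=I P2=I  mem[L2]=0
15. P2: load  L7  bus=[BusRd]  L7: P0=I P1=I P2=S  mem[L7]=60
16. P1: store L4 := 6  bus=[BusRdX]  L4: P0=I P1=M P2=I  mem[L4]=74
17. P2: store L0 := 32  bus=[-]  L0: P0=I P1=I P2=M  mem[L0]=97
18. P1: store L6 := 9  bus=[BusRdX]  L6: P0=I P1=M P2=I  mem[L6]=20
19. P0: store L0 := 77  bus=[BusRdX,Flush]  L0: P0=M P1=I P2=I  mem[L0]=32
20. P1: store L1 := 1  bus=[BusRdX]  L1: P0=I P1=M P2=I  mem[L1]=30
21. P2: load  L3  bus=[-]  L3: P0=I P1=I P2=S  mem[L3]=40
22. P2: load  L0  bus=[BusRd,Flush]  L0: P0=S P1=I P2=S  mem[L0]=77
23. P2: load  L0  bus=[-]  L0: P0=S P1=I P2=S  mem[L0]=77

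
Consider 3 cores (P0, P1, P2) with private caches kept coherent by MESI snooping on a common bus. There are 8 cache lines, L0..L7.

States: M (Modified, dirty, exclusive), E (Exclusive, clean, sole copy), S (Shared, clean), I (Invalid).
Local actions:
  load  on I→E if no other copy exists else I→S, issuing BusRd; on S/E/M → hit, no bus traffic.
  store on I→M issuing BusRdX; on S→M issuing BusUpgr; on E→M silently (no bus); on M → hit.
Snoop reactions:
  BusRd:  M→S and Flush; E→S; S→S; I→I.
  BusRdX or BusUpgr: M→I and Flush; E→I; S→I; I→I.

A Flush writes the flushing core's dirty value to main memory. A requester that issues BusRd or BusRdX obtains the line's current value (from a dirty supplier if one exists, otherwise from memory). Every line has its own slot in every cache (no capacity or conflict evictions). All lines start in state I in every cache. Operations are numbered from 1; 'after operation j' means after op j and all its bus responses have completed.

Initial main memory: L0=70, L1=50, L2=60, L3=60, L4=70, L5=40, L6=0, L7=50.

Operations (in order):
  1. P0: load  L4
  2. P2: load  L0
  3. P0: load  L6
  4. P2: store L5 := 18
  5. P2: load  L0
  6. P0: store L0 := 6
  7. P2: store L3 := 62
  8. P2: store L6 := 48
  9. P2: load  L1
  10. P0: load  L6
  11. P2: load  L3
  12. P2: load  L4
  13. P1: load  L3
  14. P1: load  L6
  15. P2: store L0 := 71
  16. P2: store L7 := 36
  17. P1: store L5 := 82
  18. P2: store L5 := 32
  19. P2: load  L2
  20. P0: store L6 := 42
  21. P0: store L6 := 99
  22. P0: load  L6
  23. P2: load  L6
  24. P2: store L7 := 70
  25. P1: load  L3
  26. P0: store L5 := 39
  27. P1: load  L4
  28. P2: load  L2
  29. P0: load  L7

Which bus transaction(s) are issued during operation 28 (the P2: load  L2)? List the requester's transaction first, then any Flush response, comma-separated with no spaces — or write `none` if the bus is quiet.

bus = none

[1] P0: load  L4 | P0:E(70), P1:I, P2:I | bus: BusRd
[2] P2: load  L0 | P0:I, P1:I, P2:E(70) | bus: BusRd
[3] P0: load  L6 | P0:E(0), P1:I, P2:I | bus: BusRd
[4] P2: store L5 := 18 | P0:I, P1:I, P2:M(18) | bus: BusRdX
[5] P2: load  L0 | P0:I, P1:I, P2:E(70) | bus: none
[6] P0: store L0 := 6 | P0:M(6), P1:I, P2:I | bus: BusRdX
[7] P2: store L3 := 62 | P0:I, P1:I, P2:M(62) | bus: BusRdX
[8] P2: store L6 := 48 | P0:I, P1:I, P2:M(48) | bus: BusRdX
[9] P2: load  L1 | P0:I, P1:I, P2:E(50) | bus: BusRd
[10] P0: load  L6 | P0:S(48), P1:I, P2:S(48) | bus: BusRd,Flush
[11] P2: load  L3 | P0:I, P1:I, P2:M(62) | bus: none
[12] P2: load  L4 | P0:S(70), P1:I, P2:S(70) | bus: BusRd
[13] P1: load  L3 | P0:I, P1:S(62), P2:S(62) | bus: BusRd,Flush
[14] P1: load  L6 | P0:S(48), P1:S(48), P2:S(48) | bus: BusRd
[15] P2: store L0 := 71 | P0:I, P1:I, P2:M(71) | bus: BusRdX,Flush
[16] P2: store L7 := 36 | P0:I, P1:I, P2:M(36) | bus: BusRdX
[17] P1: store L5 := 82 | P0:I, P1:M(82), P2:I | bus: BusRdX,Flush
[18] P2: store L5 := 32 | P0:I, P1:I, P2:M(32) | bus: BusRdX,Flush
[19] P2: load  L2 | P0:I, P1:I, P2:E(60) | bus: BusRd
[20] P0: store L6 := 42 | P0:M(42), P1:I, P2:I | bus: BusUpgr
[21] P0: store L6 := 99 | P0:M(99), P1:I, P2:I | bus: none
[22] P0: load  L6 | P0:M(99), P1:I, P2:I | bus: none
[23] P2: load  L6 | P0:S(99), P1:I, P2:S(99) | bus: BusRd,Flush
[24] P2: store L7 := 70 | P0:I, P1:I, P2:M(70) | bus: none
[25] P1: load  L3 | P0:I, P1:S(62), P2:S(62) | bus: none
[26] P0: store L5 := 39 | P0:M(39), P1:I, P2:I | bus: BusRdX,Flush
[27] P1: load  L4 | P0:S(70), P1:S(70), P2:S(70) | bus: BusRd
[28] P2: load  L2 | P0:I, P1:I, P2:E(60) | bus: none
[29] P0: load  L7 | P0:S(70), P1:I, P2:S(70) | bus: BusRd,Flush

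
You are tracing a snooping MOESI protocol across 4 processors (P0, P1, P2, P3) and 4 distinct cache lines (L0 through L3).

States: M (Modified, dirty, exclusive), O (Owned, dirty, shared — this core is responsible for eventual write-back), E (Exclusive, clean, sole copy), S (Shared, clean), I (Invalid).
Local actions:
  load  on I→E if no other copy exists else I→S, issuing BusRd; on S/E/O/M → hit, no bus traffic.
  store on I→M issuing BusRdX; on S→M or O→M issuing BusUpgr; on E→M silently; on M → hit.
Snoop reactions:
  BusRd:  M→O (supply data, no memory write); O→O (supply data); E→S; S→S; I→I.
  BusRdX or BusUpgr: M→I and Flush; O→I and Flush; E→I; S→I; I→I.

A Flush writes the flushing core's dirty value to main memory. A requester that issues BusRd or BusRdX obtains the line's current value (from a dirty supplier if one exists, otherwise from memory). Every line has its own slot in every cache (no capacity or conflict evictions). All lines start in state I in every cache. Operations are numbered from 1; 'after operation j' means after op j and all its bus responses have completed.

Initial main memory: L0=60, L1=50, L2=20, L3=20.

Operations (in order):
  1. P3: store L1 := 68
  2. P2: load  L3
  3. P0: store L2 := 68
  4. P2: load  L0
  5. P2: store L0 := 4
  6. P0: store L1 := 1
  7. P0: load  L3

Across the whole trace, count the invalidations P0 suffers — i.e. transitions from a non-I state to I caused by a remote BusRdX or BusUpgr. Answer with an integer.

[1] P3: store L1 := 68 | P0:I, P1:I, P2:I, P3:M(68) | bus: BusRdX
[2] P2: load  L3 | P0:I, P1:I, P2:E(20), P3:I | bus: BusRd
[3] P0: store L2 := 68 | P0:M(68), P1:I, P2:I, P3:I | bus: BusRdX
[4] P2: load  L0 | P0:I, P1:I, P2:E(60), P3:I | bus: BusRd
[5] P2: store L0 := 4 | P0:I, P1:I, P2:M(4), P3:I | bus: none
[6] P0: store L1 := 1 | P0:M(1), P1:I, P2:I, P3:I | bus: BusRdX,Flush
[7] P0: load  L3 | P0:S(20), P1:I, P2:S(20), P3:I | bus: BusRd

invalidations = 0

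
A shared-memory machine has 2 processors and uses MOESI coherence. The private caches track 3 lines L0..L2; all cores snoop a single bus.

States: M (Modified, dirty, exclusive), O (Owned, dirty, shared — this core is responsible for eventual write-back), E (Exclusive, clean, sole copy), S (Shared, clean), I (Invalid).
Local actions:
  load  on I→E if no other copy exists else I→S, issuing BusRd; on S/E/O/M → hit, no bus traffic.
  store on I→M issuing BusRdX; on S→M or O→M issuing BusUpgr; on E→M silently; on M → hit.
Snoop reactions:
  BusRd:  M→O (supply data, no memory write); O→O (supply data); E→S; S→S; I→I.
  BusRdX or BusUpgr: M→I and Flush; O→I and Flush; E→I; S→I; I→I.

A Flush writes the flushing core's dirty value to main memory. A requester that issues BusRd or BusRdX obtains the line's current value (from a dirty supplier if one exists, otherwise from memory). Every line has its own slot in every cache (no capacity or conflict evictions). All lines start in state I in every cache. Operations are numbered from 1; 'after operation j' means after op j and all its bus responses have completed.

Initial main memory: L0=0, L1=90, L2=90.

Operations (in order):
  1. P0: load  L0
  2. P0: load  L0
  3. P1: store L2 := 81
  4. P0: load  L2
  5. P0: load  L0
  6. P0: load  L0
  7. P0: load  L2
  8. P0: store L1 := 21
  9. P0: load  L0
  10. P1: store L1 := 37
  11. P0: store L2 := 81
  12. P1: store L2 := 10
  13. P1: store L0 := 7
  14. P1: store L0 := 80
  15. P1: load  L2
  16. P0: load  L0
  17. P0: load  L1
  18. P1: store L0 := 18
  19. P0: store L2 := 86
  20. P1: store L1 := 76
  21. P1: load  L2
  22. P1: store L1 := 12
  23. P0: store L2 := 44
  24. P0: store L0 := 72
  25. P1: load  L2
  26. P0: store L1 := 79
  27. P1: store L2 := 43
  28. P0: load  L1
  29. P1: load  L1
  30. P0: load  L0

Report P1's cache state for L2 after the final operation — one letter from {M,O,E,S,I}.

state = M

step 1: P0: load  L0  ⟶  EI  (L0)  txn=BusRd  M[L0]=0
step 2: P0: load  L0  ⟶  EI  (L0)  txn=∅  M[L0]=0
step 3: P1: store L2 := 81  ⟶  IM  (L2)  txn=BusRdX  M[L2]=90
step 4: P0: load  L2  ⟶  SO  (L2)  txn=BusRd  M[L2]=90
step 5: P0: load  L0  ⟶  EI  (L0)  txn=∅  M[L0]=0
step 6: P0: load  L0  ⟶  EI  (L0)  txn=∅  M[L0]=0
step 7: P0: load  L2  ⟶  SO  (L2)  txn=∅  M[L2]=90
step 8: P0: store L1 := 21  ⟶  MI  (L1)  txn=BusRdX  M[L1]=90
step 9: P0: load  L0  ⟶  EI  (L0)  txn=∅  M[L0]=0
step 10: P1: store L1 := 37  ⟶  IM  (L1)  txn=BusRdX+Flush  M[L1]=21
step 11: P0: store L2 := 81  ⟶  MI  (L2)  txn=BusUpgr+Flush  M[L2]=81
step 12: P1: store L2 := 10  ⟶  IM  (L2)  txn=BusRdX+Flush  M[L2]=81
step 13: P1: store L0 := 7  ⟶  IM  (L0)  txn=BusRdX  M[L0]=0
step 14: P1: store L0 := 80  ⟶  IM  (L0)  txn=∅  M[L0]=0
step 15: P1: load  L2  ⟶  IM  (L2)  txn=∅  M[L2]=81
step 16: P0: load  L0  ⟶  SO  (L0)  txn=BusRd  M[L0]=0
step 17: P0: load  L1  ⟶  SO  (L1)  txn=BusRd  M[L1]=21
step 18: P1: store L0 := 18  ⟶  IM  (L0)  txn=BusUpgr  M[L0]=0
step 19: P0: store L2 := 86  ⟶  MI  (L2)  txn=BusRdX+Flush  M[L2]=10
step 20: P1: store L1 := 76  ⟶  IM  (L1)  txn=BusUpgr  M[L1]=21
step 21: P1: load  L2  ⟶  OS  (L2)  txn=BusRd  M[L2]=10
step 22: P1: store L1 := 12  ⟶  IM  (L1)  txn=∅  M[L1]=21
step 23: P0: store L2 := 44  ⟶  MI  (L2)  txn=BusUpgr  M[L2]=10
step 24: P0: store L0 := 72  ⟶  MI  (L0)  txn=BusRdX+Flush  M[L0]=18
step 25: P1: load  L2  ⟶  OS  (L2)  txn=BusRd  M[L2]=10
step 26: P0: store L1 := 79  ⟶  MI  (L1)  txn=BusRdX+Flush  M[L1]=12
step 27: P1: store L2 := 43  ⟶  IM  (L2)  txn=BusUpgr+Flush  M[L2]=44
step 28: P0: load  L1  ⟶  MI  (L1)  txn=∅  M[L1]=12
step 29: P1: load  L1  ⟶  OS  (L1)  txn=BusRd  M[L1]=12
step 30: P0: load  L0  ⟶  MI  (L0)  txn=∅  M[L0]=18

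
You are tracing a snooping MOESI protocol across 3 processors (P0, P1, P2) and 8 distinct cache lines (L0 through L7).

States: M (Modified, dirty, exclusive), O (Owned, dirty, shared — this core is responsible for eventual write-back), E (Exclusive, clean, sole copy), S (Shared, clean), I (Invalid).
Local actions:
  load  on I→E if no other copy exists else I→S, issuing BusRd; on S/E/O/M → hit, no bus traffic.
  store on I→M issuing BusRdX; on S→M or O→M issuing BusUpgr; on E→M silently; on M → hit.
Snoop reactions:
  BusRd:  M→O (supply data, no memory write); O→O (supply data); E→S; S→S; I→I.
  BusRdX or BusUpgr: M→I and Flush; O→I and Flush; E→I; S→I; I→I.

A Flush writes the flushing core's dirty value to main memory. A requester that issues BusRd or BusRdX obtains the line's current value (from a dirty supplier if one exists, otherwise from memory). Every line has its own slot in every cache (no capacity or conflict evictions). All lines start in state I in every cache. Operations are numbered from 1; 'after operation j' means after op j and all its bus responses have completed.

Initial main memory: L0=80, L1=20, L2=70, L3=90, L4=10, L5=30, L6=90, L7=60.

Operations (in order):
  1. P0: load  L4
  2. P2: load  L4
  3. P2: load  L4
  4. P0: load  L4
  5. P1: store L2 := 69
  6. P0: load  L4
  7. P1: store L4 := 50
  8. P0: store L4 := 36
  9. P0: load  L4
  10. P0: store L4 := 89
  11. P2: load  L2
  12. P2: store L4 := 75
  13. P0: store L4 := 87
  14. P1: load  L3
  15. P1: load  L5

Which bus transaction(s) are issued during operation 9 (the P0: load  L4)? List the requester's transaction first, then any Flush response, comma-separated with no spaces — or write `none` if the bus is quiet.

[1] P0: load  L4 | P0:E(10), P1:I, P2:I | bus: BusRd
[2] P2: load  L4 | P0:S(10), P1:I, P2:S(10) | bus: BusRd
[3] P2: load  L4 | P0:S(10), P1:I, P2:S(10) | bus: none
[4] P0: load  L4 | P0:S(10), P1:I, P2:S(10) | bus: none
[5] P1: store L2 := 69 | P0:I, P1:M(69), P2:I | bus: BusRdX
[6] P0: load  L4 | P0:S(10), P1:I, P2:S(10) | bus: none
[7] P1: store L4 := 50 | P0:I, P1:M(50), P2:I | bus: BusRdX
[8] P0: store L4 := 36 | P0:M(36), P1:I, P2:I | bus: BusRdX,Flush
[9] P0: load  L4 | P0:M(36), P1:I, P2:I | bus: none
[10] P0: store L4 := 89 | P0:M(89), P1:I, P2:I | bus: none
[11] P2: load  L2 | P0:I, P1:O(69), P2:S(69) | bus: BusRd
[12] P2: store L4 := 75 | P0:I, P1:I, P2:M(75) | bus: BusRdX,Flush
[13] P0: store L4 := 87 | P0:M(87), P1:I, P2:I | bus: BusRdX,Flush
[14] P1: load  L3 | P0:I, P1:E(90), P2:I | bus: BusRd
[15] P1: load  L5 | P0:I, P1:E(30), P2:I | bus: BusRd

bus = none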